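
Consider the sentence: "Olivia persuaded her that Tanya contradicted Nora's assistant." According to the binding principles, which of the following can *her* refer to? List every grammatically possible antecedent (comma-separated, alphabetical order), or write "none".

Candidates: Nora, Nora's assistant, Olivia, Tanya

*her* is a pronoun; Principle B requires it to be free in its binding domain — the matrix clause.
— Nora: possessor inside the object DP of the clause headed by 'contradicted'; is c-commanded by the pronoun; coreference would bind this R-expression — blocked (Principle C).
— Nora's assistant: object of the clause headed by 'contradicted'; is c-commanded by the pronoun; coreference would bind this R-expression — blocked (Principle C).
— Olivia: subject of the matrix clause; c-commands the pronoun within its binding domain — blocked (Principle B).
— Tanya: subject of the clause headed by 'contradicted'; is c-commanded by the pronoun; coreference would bind this R-expression — blocked (Principle C).

none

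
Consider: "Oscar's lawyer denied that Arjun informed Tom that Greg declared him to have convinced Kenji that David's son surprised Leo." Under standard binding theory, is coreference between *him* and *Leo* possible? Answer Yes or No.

*Leo* is an R-expression; Principle C requires it to be free (not bound by any c-commanding expression).
— him: subject of the clause headed by 'convinced'; the pronoun c-commands the R-expression — coreference blocked (Principle C).

No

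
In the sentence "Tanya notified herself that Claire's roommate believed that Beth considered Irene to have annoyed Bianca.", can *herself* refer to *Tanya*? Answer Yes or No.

*herself* is a reflexive; Principle A requires it to be bound within its binding domain — the matrix clause.
— Tanya: subject of the matrix clause; c-commands the reflexive within its binding domain — allowed (Principle A).

Yes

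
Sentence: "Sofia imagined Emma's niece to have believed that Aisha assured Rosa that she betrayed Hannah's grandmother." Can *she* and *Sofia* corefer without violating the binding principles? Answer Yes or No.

Yes

*Sofia* is an R-expression; Principle C requires it to be free (not bound by any c-commanding expression).
— she: subject of the clause headed by 'betrayed'; the pronoun does not c-command the R-expression — coreference allowed.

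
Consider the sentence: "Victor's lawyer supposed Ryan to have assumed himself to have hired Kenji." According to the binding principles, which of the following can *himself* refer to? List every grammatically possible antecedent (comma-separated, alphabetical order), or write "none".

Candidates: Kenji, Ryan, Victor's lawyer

Ryan

*himself* is a reflexive; Principle A requires it to be bound within its binding domain — the clause headed by 'assumed'.
— Kenji: object of the clause headed by 'hired'; does not c-command the reflexive — cannot bind it (Principle A).
— Ryan: subject of the clause headed by 'assumed'; c-commands the reflexive within its binding domain — allowed (Principle A).
— Victor's lawyer: subject of the matrix clause; c-commands the reflexive but lies outside its binding domain — cannot bind it (Principle A).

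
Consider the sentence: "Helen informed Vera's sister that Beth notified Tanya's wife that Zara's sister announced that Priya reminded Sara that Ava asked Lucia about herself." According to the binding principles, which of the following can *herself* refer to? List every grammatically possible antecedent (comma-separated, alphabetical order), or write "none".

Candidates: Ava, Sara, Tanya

Ava

*herself* is a reflexive; Principle A requires it to be bound within its binding domain — the clause headed by 'asked'.
— Ava: subject of the clause headed by 'asked'; c-commands the reflexive within its binding domain — allowed (Principle A).
— Sara: object of the clause headed by 'reminded'; c-commands the reflexive but lies outside its binding domain — cannot bind it (Principle A).
— Tanya: possessor inside the object DP of the clause headed by 'notified'; does not c-command the reflexive — cannot bind it (Principle A).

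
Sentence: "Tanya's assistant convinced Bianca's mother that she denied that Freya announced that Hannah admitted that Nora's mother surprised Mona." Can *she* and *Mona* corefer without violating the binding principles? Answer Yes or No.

No

*Mona* is an R-expression; Principle C requires it to be free (not bound by any c-commanding expression).
— she: subject of the clause headed by 'denied'; the pronoun c-commands the R-expression — coreference blocked (Principle C).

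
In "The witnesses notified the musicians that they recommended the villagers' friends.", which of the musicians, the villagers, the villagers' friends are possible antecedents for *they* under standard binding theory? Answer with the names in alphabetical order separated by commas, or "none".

the musicians

*they* is a pronoun; Principle B requires it to be free in its binding domain — the clause headed by 'recommended'.
— the musicians: object of the matrix clause; c-commands the pronoun but lies outside its binding domain — allowed.
— the villagers: possessor inside the object DP of the clause headed by 'recommended'; is c-commanded by the pronoun; coreference would bind this R-expression — blocked (Principle C).
— the villagers' friends: object of the clause headed by 'recommended'; is c-commanded by the pronoun; coreference would bind this R-expression — blocked (Principle C).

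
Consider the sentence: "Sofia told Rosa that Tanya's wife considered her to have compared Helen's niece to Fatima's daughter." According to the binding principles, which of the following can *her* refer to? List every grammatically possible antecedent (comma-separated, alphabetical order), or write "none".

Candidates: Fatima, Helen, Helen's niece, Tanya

Tanya

*her* is a pronoun; Principle B requires it to be free in its binding domain — the clause headed by 'considered'.
— Fatima: possessor inside the second object DP of the clause headed by 'compared'; is c-commanded by the pronoun; coreference would bind this R-expression — blocked (Principle C).
— Helen: possessor inside the object DP of the clause headed by 'compared'; is c-commanded by the pronoun; coreference would bind this R-expression — blocked (Principle C).
— Helen's niece: object of the clause headed by 'compared'; is c-commanded by the pronoun; coreference would bind this R-expression — blocked (Principle C).
— Tanya: possessor inside the subject DP of the clause headed by 'considered'; does not c-command the pronoun — Principle B does not apply; allowed.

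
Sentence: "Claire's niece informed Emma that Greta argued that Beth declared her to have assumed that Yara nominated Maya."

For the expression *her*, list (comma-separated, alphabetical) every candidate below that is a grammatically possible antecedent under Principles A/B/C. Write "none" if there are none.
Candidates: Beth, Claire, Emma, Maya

Claire, Emma

*her* is a pronoun; Principle B requires it to be free in its binding domain — the clause headed by 'declared'.
— Beth: subject of the clause headed by 'declared'; c-commands the pronoun within its binding domain — blocked (Principle B).
— Claire: possessor inside the subject DP of the matrix clause; does not c-command the pronoun — Principle B does not apply; allowed.
— Emma: object of the matrix clause; c-commands the pronoun but lies outside its binding domain — allowed.
— Maya: object of the clause headed by 'nominated'; is c-commanded by the pronoun; coreference would bind this R-expression — blocked (Principle C).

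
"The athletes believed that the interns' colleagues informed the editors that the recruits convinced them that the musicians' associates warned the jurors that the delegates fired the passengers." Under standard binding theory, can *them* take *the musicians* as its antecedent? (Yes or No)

No

*them* is a pronoun; Principle B requires it to be free in its binding domain — the clause headed by 'convinced'.
— the musicians: possessor inside the subject DP of the clause headed by 'warned'; is c-commanded by the pronoun; coreference would bind this R-expression — blocked (Principle C).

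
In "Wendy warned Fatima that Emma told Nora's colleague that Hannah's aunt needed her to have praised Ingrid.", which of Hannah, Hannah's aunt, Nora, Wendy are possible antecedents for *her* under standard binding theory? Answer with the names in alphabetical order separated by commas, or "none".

*her* is a pronoun; Principle B requires it to be free in its binding domain — the clause headed by 'needed'.
— Hannah: possessor inside the subject DP of the clause headed by 'needed'; does not c-command the pronoun — Principle B does not apply; allowed.
— Hannah's aunt: subject of the clause headed by 'needed'; c-commands the pronoun within its binding domain — blocked (Principle B).
— Nora: possessor inside the object DP of the clause headed by 'told'; does not c-command the pronoun — Principle B does not apply; allowed.
— Wendy: subject of the matrix clause; c-commands the pronoun but lies outside its binding domain — allowed.

Hannah, Nora, Wendy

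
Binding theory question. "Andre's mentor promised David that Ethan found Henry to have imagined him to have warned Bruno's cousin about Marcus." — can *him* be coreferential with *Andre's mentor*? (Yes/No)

Yes

*him* is a pronoun; Principle B requires it to be free in its binding domain — the clause headed by 'imagined'.
— Andre's mentor: subject of the matrix clause; c-commands the pronoun but lies outside its binding domain — allowed.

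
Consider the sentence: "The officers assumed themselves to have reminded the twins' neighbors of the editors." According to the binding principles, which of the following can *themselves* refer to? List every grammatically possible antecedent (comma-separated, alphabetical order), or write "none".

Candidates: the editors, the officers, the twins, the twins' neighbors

*themselves* is a reflexive; Principle A requires it to be bound within its binding domain — the matrix clause.
— the editors: second object of the clause headed by 'reminded'; does not c-command the reflexive — cannot bind it (Principle A).
— the officers: subject of the matrix clause; c-commands the reflexive within its binding domain — allowed (Principle A).
— the twins: possessor inside the object DP of the clause headed by 'reminded'; does not c-command the reflexive — cannot bind it (Principle A).
— the twins' neighbors: object of the clause headed by 'reminded'; does not c-command the reflexive — cannot bind it (Principle A).

the officers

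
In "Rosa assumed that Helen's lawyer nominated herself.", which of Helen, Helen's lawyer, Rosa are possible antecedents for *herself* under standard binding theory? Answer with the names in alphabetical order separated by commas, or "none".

*herself* is a reflexive; Principle A requires it to be bound within its binding domain — the clause headed by 'nominated'.
— Helen: possessor inside the subject DP of the clause headed by 'nominated'; does not c-command the reflexive — cannot bind it (Principle A).
— Helen's lawyer: subject of the clause headed by 'nominated'; c-commands the reflexive within its binding domain — allowed (Principle A).
— Rosa: subject of the matrix clause; c-commands the reflexive but lies outside its binding domain — cannot bind it (Principle A).

Helen's lawyer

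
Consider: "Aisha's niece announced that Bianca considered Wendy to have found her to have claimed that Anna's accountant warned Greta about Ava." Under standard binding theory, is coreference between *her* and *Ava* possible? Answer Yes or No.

*Ava* is an R-expression; Principle C requires it to be free (not bound by any c-commanding expression).
— her: subject of the clause headed by 'claimed'; the pronoun c-commands the R-expression — coreference blocked (Principle C).

No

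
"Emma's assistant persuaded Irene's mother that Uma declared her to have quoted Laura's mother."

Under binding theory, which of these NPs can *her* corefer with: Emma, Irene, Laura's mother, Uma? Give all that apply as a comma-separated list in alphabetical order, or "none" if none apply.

*her* is a pronoun; Principle B requires it to be free in its binding domain — the clause headed by 'declared'.
— Emma: possessor inside the subject DP of the matrix clause; does not c-command the pronoun — Principle B does not apply; allowed.
— Irene: possessor inside the object DP of the matrix clause; does not c-command the pronoun — Principle B does not apply; allowed.
— Laura's mother: object of the clause headed by 'quoted'; is c-commanded by the pronoun; coreference would bind this R-expression — blocked (Principle C).
— Uma: subject of the clause headed by 'declared'; c-commands the pronoun within its binding domain — blocked (Principle B).

Emma, Irene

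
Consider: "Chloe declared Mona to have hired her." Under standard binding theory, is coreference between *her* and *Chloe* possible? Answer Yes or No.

*Chloe* is an R-expression; Principle C requires it to be free (not bound by any c-commanding expression).
— her: object of the clause headed by 'hired'; the pronoun does not c-command the R-expression — coreference allowed.

Yes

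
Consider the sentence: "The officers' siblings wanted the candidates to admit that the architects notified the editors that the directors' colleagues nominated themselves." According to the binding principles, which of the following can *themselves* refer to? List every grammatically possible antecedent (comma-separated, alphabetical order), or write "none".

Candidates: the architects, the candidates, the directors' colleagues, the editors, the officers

*themselves* is a reflexive; Principle A requires it to be bound within its binding domain — the clause headed by 'nominated'.
— the architects: subject of the clause headed by 'notified'; c-commands the reflexive but lies outside its binding domain — cannot bind it (Principle A).
— the candidates: subject of the clause headed by 'admit'; c-commands the reflexive but lies outside its binding domain — cannot bind it (Principle A).
— the directors' colleagues: subject of the clause headed by 'nominated'; c-commands the reflexive within its binding domain — allowed (Principle A).
— the editors: object of the clause headed by 'notified'; c-commands the reflexive but lies outside its binding domain — cannot bind it (Principle A).
— the officers: possessor inside the subject DP of the matrix clause; does not c-command the reflexive — cannot bind it (Principle A).

the directors' colleagues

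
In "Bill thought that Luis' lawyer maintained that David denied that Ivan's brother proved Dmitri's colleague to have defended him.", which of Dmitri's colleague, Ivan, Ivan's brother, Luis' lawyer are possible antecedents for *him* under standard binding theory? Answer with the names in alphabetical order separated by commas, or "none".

*him* is a pronoun; Principle B requires it to be free in its binding domain — the clause headed by 'defended'.
— Dmitri's colleague: subject of the clause headed by 'defended'; c-commands the pronoun within its binding domain — blocked (Principle B).
— Ivan: possessor inside the subject DP of the clause headed by 'proved'; does not c-command the pronoun — Principle B does not apply; allowed.
— Ivan's brother: subject of the clause headed by 'proved'; c-commands the pronoun but lies outside its binding domain — allowed.
— Luis' lawyer: subject of the clause headed by 'maintained'; c-commands the pronoun but lies outside its binding domain — allowed.

Ivan, Ivan's brother, Luis' lawyer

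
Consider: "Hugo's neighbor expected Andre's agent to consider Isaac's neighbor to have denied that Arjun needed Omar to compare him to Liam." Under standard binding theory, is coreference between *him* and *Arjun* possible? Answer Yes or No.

Yes

*Arjun* is an R-expression; Principle C requires it to be free (not bound by any c-commanding expression).
— him: object of the clause headed by 'compare'; the pronoun does not c-command the R-expression — coreference allowed.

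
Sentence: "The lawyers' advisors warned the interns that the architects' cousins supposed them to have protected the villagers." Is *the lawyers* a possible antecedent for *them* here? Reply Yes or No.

Yes

*them* is a pronoun; Principle B requires it to be free in its binding domain — the clause headed by 'supposed'.
— the lawyers: possessor inside the subject DP of the matrix clause; does not c-command the pronoun — Principle B does not apply; allowed.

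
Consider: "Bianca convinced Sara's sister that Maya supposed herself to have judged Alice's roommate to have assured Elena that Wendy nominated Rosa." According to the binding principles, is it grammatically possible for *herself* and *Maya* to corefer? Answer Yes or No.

Yes

*herself* is a reflexive; Principle A requires it to be bound within its binding domain — the clause headed by 'supposed'.
— Maya: subject of the clause headed by 'supposed'; c-commands the reflexive within its binding domain — allowed (Principle A).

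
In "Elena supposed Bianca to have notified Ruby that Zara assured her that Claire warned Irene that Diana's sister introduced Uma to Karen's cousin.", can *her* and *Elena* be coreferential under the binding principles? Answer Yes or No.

*Elena* is an R-expression; Principle C requires it to be free (not bound by any c-commanding expression).
— her: object of the clause headed by 'assured'; the pronoun does not c-command the R-expression — coreference allowed.

Yes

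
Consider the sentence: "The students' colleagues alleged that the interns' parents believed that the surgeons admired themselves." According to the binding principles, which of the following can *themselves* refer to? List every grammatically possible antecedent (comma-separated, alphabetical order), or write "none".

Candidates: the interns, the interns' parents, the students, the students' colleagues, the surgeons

*themselves* is a reflexive; Principle A requires it to be bound within its binding domain — the clause headed by 'admired'.
— the interns: possessor inside the subject DP of the clause headed by 'believed'; does not c-command the reflexive — cannot bind it (Principle A).
— the interns' parents: subject of the clause headed by 'believed'; c-commands the reflexive but lies outside its binding domain — cannot bind it (Principle A).
— the students: possessor inside the subject DP of the matrix clause; does not c-command the reflexive — cannot bind it (Principle A).
— the students' colleagues: subject of the matrix clause; c-commands the reflexive but lies outside its binding domain — cannot bind it (Principle A).
— the surgeons: subject of the clause headed by 'admired'; c-commands the reflexive within its binding domain — allowed (Principle A).

the surgeons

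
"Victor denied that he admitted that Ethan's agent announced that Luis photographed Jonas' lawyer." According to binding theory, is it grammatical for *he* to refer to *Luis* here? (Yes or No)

No

*Luis* is an R-expression; Principle C requires it to be free (not bound by any c-commanding expression).
— he: subject of the clause headed by 'admitted'; the pronoun c-commands the R-expression — coreference blocked (Principle C).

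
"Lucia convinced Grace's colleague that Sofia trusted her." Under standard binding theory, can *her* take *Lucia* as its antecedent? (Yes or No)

Yes

*her* is a pronoun; Principle B requires it to be free in its binding domain — the clause headed by 'trusted'.
— Lucia: subject of the matrix clause; c-commands the pronoun but lies outside its binding domain — allowed.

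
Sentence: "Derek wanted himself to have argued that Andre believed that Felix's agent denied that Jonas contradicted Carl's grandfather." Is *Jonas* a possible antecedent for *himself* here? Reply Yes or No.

*himself* is a reflexive; Principle A requires it to be bound within its binding domain — the matrix clause.
— Jonas: subject of the clause headed by 'contradicted'; does not c-command the reflexive — cannot bind it (Principle A).

No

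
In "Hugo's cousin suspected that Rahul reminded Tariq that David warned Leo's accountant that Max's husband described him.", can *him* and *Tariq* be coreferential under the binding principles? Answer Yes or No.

Yes

*Tariq* is an R-expression; Principle C requires it to be free (not bound by any c-commanding expression).
— him: object of the clause headed by 'described'; the pronoun does not c-command the R-expression — coreference allowed.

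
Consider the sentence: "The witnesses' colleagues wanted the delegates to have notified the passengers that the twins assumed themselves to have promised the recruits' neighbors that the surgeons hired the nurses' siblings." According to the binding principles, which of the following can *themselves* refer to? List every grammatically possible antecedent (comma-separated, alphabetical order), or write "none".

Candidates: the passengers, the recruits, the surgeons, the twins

the twins

*themselves* is a reflexive; Principle A requires it to be bound within its binding domain — the clause headed by 'assumed'.
— the passengers: object of the clause headed by 'notified'; c-commands the reflexive but lies outside its binding domain — cannot bind it (Principle A).
— the recruits: possessor inside the object DP of the clause headed by 'promised'; does not c-command the reflexive — cannot bind it (Principle A).
— the surgeons: subject of the clause headed by 'hired'; does not c-command the reflexive — cannot bind it (Principle A).
— the twins: subject of the clause headed by 'assumed'; c-commands the reflexive within its binding domain — allowed (Principle A).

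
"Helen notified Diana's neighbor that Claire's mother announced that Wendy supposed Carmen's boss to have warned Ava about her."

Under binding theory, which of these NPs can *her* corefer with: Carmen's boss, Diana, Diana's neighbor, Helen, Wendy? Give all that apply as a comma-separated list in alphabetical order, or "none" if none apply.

Diana, Diana's neighbor, Helen, Wendy

*her* is a pronoun; Principle B requires it to be free in its binding domain — the clause headed by 'warned'.
— Carmen's boss: subject of the clause headed by 'warned'; c-commands the pronoun within its binding domain — blocked (Principle B).
— Diana: possessor inside the object DP of the matrix clause; does not c-command the pronoun — Principle B does not apply; allowed.
— Diana's neighbor: object of the matrix clause; c-commands the pronoun but lies outside its binding domain — allowed.
— Helen: subject of the matrix clause; c-commands the pronoun but lies outside its binding domain — allowed.
— Wendy: subject of the clause headed by 'supposed'; c-commands the pronoun but lies outside its binding domain — allowed.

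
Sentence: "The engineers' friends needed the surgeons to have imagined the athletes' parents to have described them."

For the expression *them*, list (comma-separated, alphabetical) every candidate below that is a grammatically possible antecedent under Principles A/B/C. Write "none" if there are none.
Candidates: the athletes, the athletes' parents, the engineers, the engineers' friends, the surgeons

the athletes, the engineers, the engineers' friends, the surgeons

*them* is a pronoun; Principle B requires it to be free in its binding domain — the clause headed by 'described'.
— the athletes: possessor inside the subject DP of the clause headed by 'described'; does not c-command the pronoun — Principle B does not apply; allowed.
— the athletes' parents: subject of the clause headed by 'described'; c-commands the pronoun within its binding domain — blocked (Principle B).
— the engineers: possessor inside the subject DP of the matrix clause; does not c-command the pronoun — Principle B does not apply; allowed.
— the engineers' friends: subject of the matrix clause; c-commands the pronoun but lies outside its binding domain — allowed.
— the surgeons: subject of the clause headed by 'imagined'; c-commands the pronoun but lies outside its binding domain — allowed.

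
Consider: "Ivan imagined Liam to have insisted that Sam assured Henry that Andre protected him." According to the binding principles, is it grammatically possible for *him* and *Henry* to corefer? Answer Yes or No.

*him* is a pronoun; Principle B requires it to be free in its binding domain — the clause headed by 'protected'.
— Henry: object of the clause headed by 'assured'; c-commands the pronoun but lies outside its binding domain — allowed.

Yes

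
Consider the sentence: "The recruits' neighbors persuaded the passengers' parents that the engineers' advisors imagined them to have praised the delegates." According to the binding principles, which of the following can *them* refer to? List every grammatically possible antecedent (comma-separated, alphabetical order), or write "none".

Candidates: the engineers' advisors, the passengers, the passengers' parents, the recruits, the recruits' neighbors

the passengers, the passengers' parents, the recruits, the recruits' neighbors

*them* is a pronoun; Principle B requires it to be free in its binding domain — the clause headed by 'imagined'.
— the engineers' advisors: subject of the clause headed by 'imagined'; c-commands the pronoun within its binding domain — blocked (Principle B).
— the passengers: possessor inside the object DP of the matrix clause; does not c-command the pronoun — Principle B does not apply; allowed.
— the passengers' parents: object of the matrix clause; c-commands the pronoun but lies outside its binding domain — allowed.
— the recruits: possessor inside the subject DP of the matrix clause; does not c-command the pronoun — Principle B does not apply; allowed.
— the recruits' neighbors: subject of the matrix clause; c-commands the pronoun but lies outside its binding domain — allowed.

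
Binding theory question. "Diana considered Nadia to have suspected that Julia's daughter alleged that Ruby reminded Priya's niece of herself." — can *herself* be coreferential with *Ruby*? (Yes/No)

Yes

*herself* is a reflexive; Principle A requires it to be bound within its binding domain — the clause headed by 'reminded'.
— Ruby: subject of the clause headed by 'reminded'; c-commands the reflexive within its binding domain — allowed (Principle A).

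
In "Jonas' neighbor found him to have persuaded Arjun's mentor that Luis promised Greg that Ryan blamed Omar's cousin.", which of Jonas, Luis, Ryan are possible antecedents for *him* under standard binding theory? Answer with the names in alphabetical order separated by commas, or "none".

*him* is a pronoun; Principle B requires it to be free in its binding domain — the matrix clause.
— Jonas: possessor inside the subject DP of the matrix clause; does not c-command the pronoun — Principle B does not apply; allowed.
— Luis: subject of the clause headed by 'promised'; is c-commanded by the pronoun; coreference would bind this R-expression — blocked (Principle C).
— Ryan: subject of the clause headed by 'blamed'; is c-commanded by the pronoun; coreference would bind this R-expression — blocked (Principle C).

Jonas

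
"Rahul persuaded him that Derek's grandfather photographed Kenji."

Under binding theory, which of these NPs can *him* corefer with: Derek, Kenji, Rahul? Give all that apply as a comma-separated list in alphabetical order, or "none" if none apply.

*him* is a pronoun; Principle B requires it to be free in its binding domain — the matrix clause.
— Derek: possessor inside the subject DP of the clause headed by 'photographed'; is c-commanded by the pronoun; coreference would bind this R-expression — blocked (Principle C).
— Kenji: object of the clause headed by 'photographed'; is c-commanded by the pronoun; coreference would bind this R-expression — blocked (Principle C).
— Rahul: subject of the matrix clause; c-commands the pronoun within its binding domain — blocked (Principle B).

none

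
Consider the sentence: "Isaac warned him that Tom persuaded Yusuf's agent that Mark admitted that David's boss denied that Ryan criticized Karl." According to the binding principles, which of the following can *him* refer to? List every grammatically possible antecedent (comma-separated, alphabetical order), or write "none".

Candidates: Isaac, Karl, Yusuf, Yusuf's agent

none

*him* is a pronoun; Principle B requires it to be free in its binding domain — the matrix clause.
— Isaac: subject of the matrix clause; c-commands the pronoun within its binding domain — blocked (Principle B).
— Karl: object of the clause headed by 'criticized'; is c-commanded by the pronoun; coreference would bind this R-expression — blocked (Principle C).
— Yusuf: possessor inside the object DP of the clause headed by 'persuaded'; is c-commanded by the pronoun; coreference would bind this R-expression — blocked (Principle C).
— Yusuf's agent: object of the clause headed by 'persuaded'; is c-commanded by the pronoun; coreference would bind this R-expression — blocked (Principle C).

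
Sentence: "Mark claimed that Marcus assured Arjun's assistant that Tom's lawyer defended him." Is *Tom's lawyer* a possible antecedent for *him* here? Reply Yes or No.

No

*him* is a pronoun; Principle B requires it to be free in its binding domain — the clause headed by 'defended'.
— Tom's lawyer: subject of the clause headed by 'defended'; c-commands the pronoun within its binding domain — blocked (Principle B).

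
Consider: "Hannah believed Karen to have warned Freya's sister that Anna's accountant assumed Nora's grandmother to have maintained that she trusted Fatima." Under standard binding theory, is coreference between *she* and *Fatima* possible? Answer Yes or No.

No

*Fatima* is an R-expression; Principle C requires it to be free (not bound by any c-commanding expression).
— she: subject of the clause headed by 'trusted'; the pronoun c-commands the R-expression — coreference blocked (Principle C).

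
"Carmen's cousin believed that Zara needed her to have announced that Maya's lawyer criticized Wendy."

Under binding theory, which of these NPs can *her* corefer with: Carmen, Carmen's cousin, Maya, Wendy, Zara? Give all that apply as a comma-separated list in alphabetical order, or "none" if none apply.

Carmen, Carmen's cousin

*her* is a pronoun; Principle B requires it to be free in its binding domain — the clause headed by 'needed'.
— Carmen: possessor inside the subject DP of the matrix clause; does not c-command the pronoun — Principle B does not apply; allowed.
— Carmen's cousin: subject of the matrix clause; c-commands the pronoun but lies outside its binding domain — allowed.
— Maya: possessor inside the subject DP of the clause headed by 'criticized'; is c-commanded by the pronoun; coreference would bind this R-expression — blocked (Principle C).
— Wendy: object of the clause headed by 'criticized'; is c-commanded by the pronoun; coreference would bind this R-expression — blocked (Principle C).
— Zara: subject of the clause headed by 'needed'; c-commands the pronoun within its binding domain — blocked (Principle B).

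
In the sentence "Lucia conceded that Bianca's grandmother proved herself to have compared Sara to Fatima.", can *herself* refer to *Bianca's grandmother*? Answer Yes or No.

Yes

*herself* is a reflexive; Principle A requires it to be bound within its binding domain — the clause headed by 'proved'.
— Bianca's grandmother: subject of the clause headed by 'proved'; c-commands the reflexive within its binding domain — allowed (Principle A).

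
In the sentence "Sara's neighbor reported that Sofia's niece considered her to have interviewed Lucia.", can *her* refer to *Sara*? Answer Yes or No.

*her* is a pronoun; Principle B requires it to be free in its binding domain — the clause headed by 'considered'.
— Sara: possessor inside the subject DP of the matrix clause; does not c-command the pronoun — Principle B does not apply; allowed.

Yes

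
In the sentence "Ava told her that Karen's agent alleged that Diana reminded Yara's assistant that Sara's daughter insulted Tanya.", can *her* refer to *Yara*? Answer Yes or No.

*her* is a pronoun; Principle B requires it to be free in its binding domain — the matrix clause.
— Yara: possessor inside the object DP of the clause headed by 'reminded'; is c-commanded by the pronoun; coreference would bind this R-expression — blocked (Principle C).

No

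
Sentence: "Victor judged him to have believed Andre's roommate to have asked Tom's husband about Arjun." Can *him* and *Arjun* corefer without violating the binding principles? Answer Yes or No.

*Arjun* is an R-expression; Principle C requires it to be free (not bound by any c-commanding expression).
— him: subject of the clause headed by 'believed'; the pronoun c-commands the R-expression — coreference blocked (Principle C).

No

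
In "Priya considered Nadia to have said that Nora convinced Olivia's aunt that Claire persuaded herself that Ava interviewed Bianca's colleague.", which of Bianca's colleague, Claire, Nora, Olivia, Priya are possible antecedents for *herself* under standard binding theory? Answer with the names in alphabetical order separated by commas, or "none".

*herself* is a reflexive; Principle A requires it to be bound within its binding domain — the clause headed by 'persuaded'.
— Bianca's colleague: object of the clause headed by 'interviewed'; does not c-command the reflexive — cannot bind it (Principle A).
— Claire: subject of the clause headed by 'persuaded'; c-commands the reflexive within its binding domain — allowed (Principle A).
— Nora: subject of the clause headed by 'convinced'; c-commands the reflexive but lies outside its binding domain — cannot bind it (Principle A).
— Olivia: possessor inside the object DP of the clause headed by 'convinced'; does not c-command the reflexive — cannot bind it (Principle A).
— Priya: subject of the matrix clause; c-commands the reflexive but lies outside its binding domain — cannot bind it (Principle A).

Claire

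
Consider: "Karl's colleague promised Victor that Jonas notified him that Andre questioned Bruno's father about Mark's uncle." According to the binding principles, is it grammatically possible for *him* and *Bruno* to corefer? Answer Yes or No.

*him* is a pronoun; Principle B requires it to be free in its binding domain — the clause headed by 'notified'.
— Bruno: possessor inside the object DP of the clause headed by 'questioned'; is c-commanded by the pronoun; coreference would bind this R-expression — blocked (Principle C).

No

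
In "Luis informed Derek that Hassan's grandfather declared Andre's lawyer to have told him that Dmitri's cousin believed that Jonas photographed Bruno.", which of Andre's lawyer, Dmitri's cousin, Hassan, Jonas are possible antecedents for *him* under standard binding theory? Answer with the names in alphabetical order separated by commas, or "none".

*him* is a pronoun; Principle B requires it to be free in its binding domain — the clause headed by 'told'.
— Andre's lawyer: subject of the clause headed by 'told'; c-commands the pronoun within its binding domain — blocked (Principle B).
— Dmitri's cousin: subject of the clause headed by 'believed'; is c-commanded by the pronoun; coreference would bind this R-expression — blocked (Principle C).
— Hassan: possessor inside the subject DP of the clause headed by 'declared'; does not c-command the pronoun — Principle B does not apply; allowed.
— Jonas: subject of the clause headed by 'photographed'; is c-commanded by the pronoun; coreference would bind this R-expression — blocked (Principle C).

Hassan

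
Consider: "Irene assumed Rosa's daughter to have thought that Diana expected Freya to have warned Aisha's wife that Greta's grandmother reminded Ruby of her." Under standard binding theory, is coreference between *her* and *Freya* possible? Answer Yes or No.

Yes

*Freya* is an R-expression; Principle C requires it to be free (not bound by any c-commanding expression).
— her: second object of the clause headed by 'reminded'; the pronoun does not c-command the R-expression — coreference allowed.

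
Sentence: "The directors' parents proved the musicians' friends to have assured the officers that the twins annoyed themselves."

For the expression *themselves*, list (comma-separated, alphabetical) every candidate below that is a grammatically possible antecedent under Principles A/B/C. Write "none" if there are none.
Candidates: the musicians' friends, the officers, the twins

*themselves* is a reflexive; Principle A requires it to be bound within its binding domain — the clause headed by 'annoyed'.
— the musicians' friends: subject of the clause headed by 'assured'; c-commands the reflexive but lies outside its binding domain — cannot bind it (Principle A).
— the officers: object of the clause headed by 'assured'; c-commands the reflexive but lies outside its binding domain — cannot bind it (Principle A).
— the twins: subject of the clause headed by 'annoyed'; c-commands the reflexive within its binding domain — allowed (Principle A).

the twins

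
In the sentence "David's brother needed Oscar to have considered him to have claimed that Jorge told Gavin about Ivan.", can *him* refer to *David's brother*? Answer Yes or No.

*him* is a pronoun; Principle B requires it to be free in its binding domain — the clause headed by 'considered'.
— David's brother: subject of the matrix clause; c-commands the pronoun but lies outside its binding domain — allowed.

Yes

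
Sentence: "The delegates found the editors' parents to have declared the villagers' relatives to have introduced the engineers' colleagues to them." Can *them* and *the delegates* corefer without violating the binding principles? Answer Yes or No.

Yes

*the delegates* is an R-expression; Principle C requires it to be free (not bound by any c-commanding expression).
— them: second object of the clause headed by 'introduced'; the pronoun does not c-command the R-expression — coreference allowed.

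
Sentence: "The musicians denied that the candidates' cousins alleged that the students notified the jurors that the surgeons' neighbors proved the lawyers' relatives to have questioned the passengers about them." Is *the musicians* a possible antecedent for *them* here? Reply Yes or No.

Yes

*them* is a pronoun; Principle B requires it to be free in its binding domain — the clause headed by 'questioned'.
— the musicians: subject of the matrix clause; c-commands the pronoun but lies outside its binding domain — allowed.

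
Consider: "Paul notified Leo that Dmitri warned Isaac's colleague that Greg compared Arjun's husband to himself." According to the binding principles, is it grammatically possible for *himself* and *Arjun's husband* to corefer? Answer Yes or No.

Yes

*himself* is a reflexive; Principle A requires it to be bound within its binding domain — the clause headed by 'compared'.
— Arjun's husband: object of the clause headed by 'compared'; c-commands the reflexive within its binding domain — allowed (Principle A).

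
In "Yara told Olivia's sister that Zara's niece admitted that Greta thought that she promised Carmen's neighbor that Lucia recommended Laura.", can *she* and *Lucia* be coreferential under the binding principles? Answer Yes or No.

*Lucia* is an R-expression; Principle C requires it to be free (not bound by any c-commanding expression).
— she: subject of the clause headed by 'promised'; the pronoun c-commands the R-expression — coreference blocked (Principle C).

No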